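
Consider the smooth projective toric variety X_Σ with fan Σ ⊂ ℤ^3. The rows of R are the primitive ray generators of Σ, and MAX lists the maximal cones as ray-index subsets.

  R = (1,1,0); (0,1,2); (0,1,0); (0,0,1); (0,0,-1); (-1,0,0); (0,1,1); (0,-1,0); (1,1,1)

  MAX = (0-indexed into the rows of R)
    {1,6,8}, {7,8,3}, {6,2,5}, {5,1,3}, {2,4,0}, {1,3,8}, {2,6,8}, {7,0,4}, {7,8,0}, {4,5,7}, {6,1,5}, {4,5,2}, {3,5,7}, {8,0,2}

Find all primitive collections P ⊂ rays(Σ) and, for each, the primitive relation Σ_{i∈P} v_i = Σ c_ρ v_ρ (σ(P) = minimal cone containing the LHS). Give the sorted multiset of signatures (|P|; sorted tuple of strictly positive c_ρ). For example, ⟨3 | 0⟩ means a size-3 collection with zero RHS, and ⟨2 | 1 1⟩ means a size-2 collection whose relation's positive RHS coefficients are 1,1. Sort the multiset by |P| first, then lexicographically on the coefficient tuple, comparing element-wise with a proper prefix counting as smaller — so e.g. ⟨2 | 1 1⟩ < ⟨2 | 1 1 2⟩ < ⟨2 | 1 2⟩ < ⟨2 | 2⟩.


|primitive collections| = 15. Relations:

  P = {2,7}:  v_{2} + v_{7} = 0  →  sig = ⟨2 | 0⟩
  P = {3,4}:  v_{3} + v_{4} = 0  →  sig = ⟨2 | 0⟩
  P = {0,3}:  v_{0} + v_{3} = v_{8}  →  sig = ⟨2 | 1⟩
  P = {0,5}:  v_{0} + v_{5} = v_{2}  →  sig = ⟨2 | 1⟩
  P = {1,4}:  v_{1} + v_{4} = v_{6}  →  sig = ⟨2 | 1⟩
  P = {2,3}:  v_{2} + v_{3} = v_{6}  →  sig = ⟨2 | 1⟩
  P = {3,6}:  v_{3} + v_{6} = v_{1}  →  sig = ⟨2 | 1⟩
  P = {4,6}:  v_{4} + v_{6} = v_{2}  →  sig = ⟨2 | 1⟩
  P = {4,8}:  v_{4} + v_{8} = v_{0}  →  sig = ⟨2 | 1⟩
  P = {5,8}:  v_{5} + v_{8} = v_{6}  →  sig = ⟨2 | 1⟩
  P = {6,7}:  v_{6} + v_{7} = v_{3}  →  sig = ⟨2 | 1⟩
  P = {0,1}:  v_{0} + v_{1} = v_{6} + v_{8}  →  sig = ⟨2 | 1 1⟩
  P = {0,6}:  v_{0} + v_{6} = v_{2} + v_{8}  →  sig = ⟨2 | 1 1⟩
  P = {1,2}:  v_{1} + v_{2} = 2·v_{6}  →  sig = ⟨2 | 2⟩
  P = {1,7}:  v_{1} + v_{7} = 2·v_{3}  →  sig = ⟨2 | 2⟩

Hence PRS(X_Σ) =
[⟨2 | 0⟩, ⟨2 | 0⟩, ⟨2 | 1⟩, ⟨2 | 1⟩, ⟨2 | 1⟩, ⟨2 | 1⟩, ⟨2 | 1⟩, ⟨2 | 1⟩, ⟨2 | 1⟩, ⟨2 | 1⟩, ⟨2 | 1⟩, ⟨2 | 1 1⟩, ⟨2 | 1 1⟩, ⟨2 | 2⟩, ⟨2 | 2⟩]


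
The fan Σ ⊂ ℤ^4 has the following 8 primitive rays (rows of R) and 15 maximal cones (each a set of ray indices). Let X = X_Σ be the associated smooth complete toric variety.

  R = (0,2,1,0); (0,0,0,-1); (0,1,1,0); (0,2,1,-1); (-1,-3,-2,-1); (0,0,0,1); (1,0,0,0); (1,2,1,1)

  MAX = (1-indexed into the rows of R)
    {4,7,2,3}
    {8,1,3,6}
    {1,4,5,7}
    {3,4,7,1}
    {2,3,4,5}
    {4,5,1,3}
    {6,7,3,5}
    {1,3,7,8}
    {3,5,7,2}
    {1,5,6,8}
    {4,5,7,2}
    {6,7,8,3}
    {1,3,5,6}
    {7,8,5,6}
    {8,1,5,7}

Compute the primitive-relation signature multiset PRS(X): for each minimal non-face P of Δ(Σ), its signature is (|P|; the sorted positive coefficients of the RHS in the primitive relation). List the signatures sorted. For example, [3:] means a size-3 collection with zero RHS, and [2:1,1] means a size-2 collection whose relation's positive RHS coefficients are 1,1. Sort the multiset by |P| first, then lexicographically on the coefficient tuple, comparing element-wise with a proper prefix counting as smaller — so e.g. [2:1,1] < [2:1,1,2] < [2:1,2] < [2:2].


Δ(Σ) — 8 vertices, 9 min non-faces:

  P = {2,6}:  v_{2} + v_{6} = 0  →  sig = [2:]
  P = {1,2}:  v_{1} + v_{2} = v_{4}  →  sig = [2:1]
  P = {4,6}:  v_{4} + v_{6} = v_{1}  →  sig = [2:1]
  P = {2,8}:  v_{2} + v_{8} = v_{1} + v_{7}  →  sig = [2:1,1]
  P = {4,8}:  v_{4} + v_{8} = 2·v_{1} + v_{7}  →  sig = [2:1,2]
  P = {3,5,8}:  v_{3} + v_{5} + v_{8} = 0  →  sig = [3:]
  P = {1,6,7}:  v_{1} + v_{6} + v_{7} = v_{8}  →  sig = [3:1]
  P = {1,3,5,7}:  v_{1} + v_{3} + v_{5} + v_{7} = v_{2}  →  sig = [4:1]
  P = {3,4,5,7}:  v_{3} + v_{4} + v_{5} + v_{7} = 2·v_{2}  →  sig = [4:2]

Hence PRS(X_Σ) =
    |P|=2: 5 collections, coeffs (), (1), (1), (1,1), (1,2)
    |P|=3: 2 collections, coeffs (), (1)
    |P|=4: 2 collections, coeffs (1), (2)


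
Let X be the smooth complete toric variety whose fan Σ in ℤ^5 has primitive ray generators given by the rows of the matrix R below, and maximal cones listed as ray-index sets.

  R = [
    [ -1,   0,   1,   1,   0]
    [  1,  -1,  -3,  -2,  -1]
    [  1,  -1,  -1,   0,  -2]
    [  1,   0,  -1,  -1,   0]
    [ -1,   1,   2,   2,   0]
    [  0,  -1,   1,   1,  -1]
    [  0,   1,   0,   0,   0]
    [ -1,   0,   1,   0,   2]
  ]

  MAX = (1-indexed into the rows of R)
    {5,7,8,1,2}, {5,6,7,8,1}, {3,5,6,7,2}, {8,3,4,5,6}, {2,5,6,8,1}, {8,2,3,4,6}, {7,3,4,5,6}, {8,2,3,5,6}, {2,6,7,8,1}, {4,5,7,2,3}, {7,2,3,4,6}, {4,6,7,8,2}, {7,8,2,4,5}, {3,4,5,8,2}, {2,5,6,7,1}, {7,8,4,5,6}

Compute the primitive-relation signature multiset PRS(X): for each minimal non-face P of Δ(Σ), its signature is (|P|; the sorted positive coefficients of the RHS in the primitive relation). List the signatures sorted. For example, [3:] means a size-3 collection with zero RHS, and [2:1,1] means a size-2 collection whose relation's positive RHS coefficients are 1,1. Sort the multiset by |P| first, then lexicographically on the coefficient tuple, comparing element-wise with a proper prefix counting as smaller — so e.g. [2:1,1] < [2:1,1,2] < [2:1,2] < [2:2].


5 collections generate NE(X_Σ); each relation:

  P = {1,4}:  v_{1} + v_{4} = 0 — sig = [2:]
  P = {1,3}:  v_{1} + v_{3} = v_{2} + v_{5} + v_{6} — sig = [2:1,1,1]
  P = {3,7,8}:  v_{3} + v_{7} + v_{8} = 0 — sig = [3:]
  P = {2,4,5,6}:  v_{2} + v_{4} + v_{5} + v_{6} = v_{3} — sig = [4:1]
  P = {2,5,6,7,8}:  v_{2} + v_{5} + v_{6} + v_{7} + v_{8} = v_{1} — sig = [5:1]

Signatures (|P|; sorted positive RHS coefficients), sorted:
    |P|=2: 2 collections, coeffs (), (1,1,1)
    |P|=3: 1 collection, coeffs ()
    |P|=4: 1 collection, coeffs (1)
    |P|=5: 1 collection, coeffs (1)


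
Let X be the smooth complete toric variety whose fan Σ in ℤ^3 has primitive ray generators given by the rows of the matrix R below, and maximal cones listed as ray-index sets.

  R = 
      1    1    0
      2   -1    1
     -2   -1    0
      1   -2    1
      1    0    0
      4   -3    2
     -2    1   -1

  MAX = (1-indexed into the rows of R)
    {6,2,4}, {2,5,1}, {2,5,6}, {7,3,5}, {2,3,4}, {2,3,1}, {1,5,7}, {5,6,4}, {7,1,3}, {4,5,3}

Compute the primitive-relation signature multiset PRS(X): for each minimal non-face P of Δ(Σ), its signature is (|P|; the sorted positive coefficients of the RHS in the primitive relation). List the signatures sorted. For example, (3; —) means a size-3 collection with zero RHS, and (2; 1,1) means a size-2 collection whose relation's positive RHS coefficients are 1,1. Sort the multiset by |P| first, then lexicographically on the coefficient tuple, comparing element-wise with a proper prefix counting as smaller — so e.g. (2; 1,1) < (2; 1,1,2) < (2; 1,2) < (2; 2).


Σ has 9 primitive collections:

  P={2,7}:  v_{2} + v_{7} = 0  →  sig = (2; —)
  P={1,4}:  v_{1} + v_{4} = v_{2}  →  sig = (2; 1)
  P={4,7}:  v_{4} + v_{7} = v_{3} + v_{5}  →  sig = (2; 1,1)
  P={6,7}:  v_{6} + v_{7} = v_{4} + v_{5}  →  sig = (2; 1,1)
  P={1,6}:  v_{1} + v_{6} = 2·v_{2} + v_{5}  →  sig = (2; 1,2)
  P={3,6}:  v_{3} + v_{6} = 2·v_{4}  →  sig = (2; 2)
  P={1,3,5}:  v_{1} + v_{3} + v_{5} = 0  →  sig = (3; —)
  P={2,3,5}:  v_{2} + v_{3} + v_{5} = v_{4}  →  sig = (3; 1)
  P={2,4,5}:  v_{2} + v_{4} + v_{5} = v_{6}  →  sig = (3; 1)

Signatures (|P|; sorted positive RHS coefficients), sorted:
{ (2; —),  (2; 1),  (2; 1,1) ×2,  (2; 1,2),  (2; 2),  (3; —),  (3; 1) ×2 }


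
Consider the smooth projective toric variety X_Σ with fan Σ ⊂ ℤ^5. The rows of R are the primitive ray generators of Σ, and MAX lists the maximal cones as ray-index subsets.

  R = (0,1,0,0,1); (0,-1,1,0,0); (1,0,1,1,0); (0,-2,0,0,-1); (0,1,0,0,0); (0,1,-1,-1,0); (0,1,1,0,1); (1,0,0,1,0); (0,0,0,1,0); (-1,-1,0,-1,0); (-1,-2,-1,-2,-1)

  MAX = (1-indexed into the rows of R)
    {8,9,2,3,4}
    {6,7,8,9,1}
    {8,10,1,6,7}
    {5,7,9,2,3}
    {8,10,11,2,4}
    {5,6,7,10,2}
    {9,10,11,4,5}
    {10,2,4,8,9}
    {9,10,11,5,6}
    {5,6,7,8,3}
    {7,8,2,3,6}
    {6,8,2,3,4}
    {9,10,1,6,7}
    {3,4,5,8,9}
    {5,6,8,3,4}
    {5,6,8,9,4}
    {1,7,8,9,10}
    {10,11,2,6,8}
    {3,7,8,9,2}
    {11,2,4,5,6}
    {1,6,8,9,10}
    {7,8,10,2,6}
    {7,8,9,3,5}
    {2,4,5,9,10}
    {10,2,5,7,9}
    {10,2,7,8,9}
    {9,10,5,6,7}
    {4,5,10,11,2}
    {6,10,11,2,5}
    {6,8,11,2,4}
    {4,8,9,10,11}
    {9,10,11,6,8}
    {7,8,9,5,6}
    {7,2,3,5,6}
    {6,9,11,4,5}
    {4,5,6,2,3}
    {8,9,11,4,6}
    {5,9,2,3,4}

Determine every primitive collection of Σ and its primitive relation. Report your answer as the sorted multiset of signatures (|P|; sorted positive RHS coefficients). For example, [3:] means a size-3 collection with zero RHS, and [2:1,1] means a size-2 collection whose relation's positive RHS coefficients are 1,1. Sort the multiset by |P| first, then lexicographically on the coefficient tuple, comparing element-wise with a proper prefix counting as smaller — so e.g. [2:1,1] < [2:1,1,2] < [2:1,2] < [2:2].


Minimal non-faces — 17 found among 11 rays, 38 max cones:

  • {3,10}:  v_{3} + v_{10} = v_{2}  so sig = [2:1]
  • {4,7}:  v_{4} + v_{7} = v_{2}  so sig = [2:1]
  • {1,3}:  v_{1} + v_{3} = v_{7} + v_{8}  so sig = [2:1,1]
  • {1,4}:  v_{1} + v_{4} = v_{8} + v_{10}  so sig = [2:1,1]
  • {1,2}:  v_{1} + v_{2} = v_{7} + v_{8} + v_{10}  so sig = [2:1,1,1]
  • {1,5}:  v_{1} + v_{5} = v_{6} + v_{7} + v_{9}  so sig = [2:1,1,1]
  • {3,11}:  v_{3} + v_{11} = v_{2} + v_{4} + v_{6}  so sig = [2:1,1,1]
  • {7,11}:  v_{7} + v_{11} = v_{2} + v_{6} + v_{10}  so sig = [2:1,1,1]
  • {1,11}:  v_{1} + v_{11} = v_{6} + v_{8} + 2·v_{10}  so sig = [2:1,1,2]
  • {2,6,9}:  v_{2} + v_{6} + v_{9} = 0  so sig = [3:]
  • {5,8,10}:  v_{5} + v_{8} + v_{10} = 0  so sig = [3:]
  • {2,5,8}:  v_{2} + v_{5} + v_{8} = v_{3}  so sig = [3:1]
  • {4,6,10}:  v_{4} + v_{6} + v_{10} = v_{11}  so sig = [3:1]
  • {2,9,11}:  v_{2} + v_{9} + v_{11} = v_{4} + v_{10}  so sig = [3:1,1]
  • {3,6,9}:  v_{3} + v_{6} + v_{9} = v_{5} + v_{8}  so sig = [3:1,1]
  • {5,8,11}:  v_{5} + v_{8} + v_{11} = v_{4} + v_{6}  so sig = [3:1,1]
  • {6,7,8,9,10}:  v_{6} + v_{7} + v_{8} + v_{9} + v_{10} = v_{1}  so sig = [5:1]

Hence PRS(X_Σ) =
[[2:1], [2:1], [2:1,1], [2:1,1], [2:1,1,1], [2:1,1,1], [2:1,1,1], [2:1,1,1], [2:1,1,2], [3:], [3:], [3:1], [3:1], [3:1,1], [3:1,1], [3:1,1], [5:1]]


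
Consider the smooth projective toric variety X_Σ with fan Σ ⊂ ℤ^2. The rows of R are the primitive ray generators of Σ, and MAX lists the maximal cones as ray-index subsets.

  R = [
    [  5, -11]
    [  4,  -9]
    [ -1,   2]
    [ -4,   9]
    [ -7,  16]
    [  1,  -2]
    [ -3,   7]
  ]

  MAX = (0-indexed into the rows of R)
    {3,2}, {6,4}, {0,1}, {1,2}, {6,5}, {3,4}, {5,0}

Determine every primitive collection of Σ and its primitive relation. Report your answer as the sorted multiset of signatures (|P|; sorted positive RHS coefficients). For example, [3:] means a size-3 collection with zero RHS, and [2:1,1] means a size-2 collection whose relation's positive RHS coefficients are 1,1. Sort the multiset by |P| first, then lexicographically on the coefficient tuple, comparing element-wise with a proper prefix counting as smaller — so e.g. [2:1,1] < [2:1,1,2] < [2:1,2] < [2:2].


|primitive collections| = 14. Relations:

  • {1,3}:  v_{1} + v_{3} = 0 — sig = [2:]
  • {2,5}:  v_{2} + v_{5} = 0 — sig = [2:]
  • {0,2}:  v_{0} + v_{2} = v_{1} — sig = [2:1]
  • {0,3}:  v_{0} + v_{3} = v_{5} — sig = [2:1]
  • {1,4}:  v_{1} + v_{4} = v_{6} — sig = [2:1]
  • {1,5}:  v_{1} + v_{5} = v_{0} — sig = [2:1]
  • {1,6}:  v_{1} + v_{6} = v_{5} — sig = [2:1]
  • {2,6}:  v_{2} + v_{6} = v_{3} — sig = [2:1]
  • {3,5}:  v_{3} + v_{5} = v_{6} — sig = [2:1]
  • {3,6}:  v_{3} + v_{6} = v_{4} — sig = [2:1]
  • {0,4}:  v_{0} + v_{4} = v_{5} + v_{6} — sig = [2:1,1]
  • {0,6}:  v_{0} + v_{6} = 2·v_{5} — sig = [2:2]
  • {2,4}:  v_{2} + v_{4} = 2·v_{3} — sig = [2:2]
  • {4,5}:  v_{4} + v_{5} = 2·v_{6} — sig = [2:2]

Signatures (|P|; sorted positive RHS coefficients), sorted:
[[2:], [2:], [2:1], [2:1], [2:1], [2:1], [2:1], [2:1], [2:1], [2:1], [2:1,1], [2:2], [2:2], [2:2]]


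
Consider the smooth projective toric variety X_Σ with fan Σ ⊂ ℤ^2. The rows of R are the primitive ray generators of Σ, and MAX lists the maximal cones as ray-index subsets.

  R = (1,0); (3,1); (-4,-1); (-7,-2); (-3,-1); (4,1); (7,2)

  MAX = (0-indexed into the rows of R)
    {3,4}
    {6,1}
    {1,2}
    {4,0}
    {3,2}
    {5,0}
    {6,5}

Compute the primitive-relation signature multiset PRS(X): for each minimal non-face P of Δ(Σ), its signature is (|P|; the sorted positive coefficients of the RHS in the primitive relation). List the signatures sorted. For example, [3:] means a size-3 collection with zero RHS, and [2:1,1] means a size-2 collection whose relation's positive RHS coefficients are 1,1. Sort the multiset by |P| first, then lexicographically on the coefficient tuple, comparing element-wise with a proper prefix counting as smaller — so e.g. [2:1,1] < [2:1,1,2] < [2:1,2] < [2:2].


Σ has 14 primitive collections:

  {1,4}:  v_{1} + v_{4} = 0  so sig = [2:]
  {2,5}:  v_{2} + v_{5} = 0  so sig = [2:]
  {3,6}:  v_{3} + v_{6} = 0  so sig = [2:]
  {0,1}:  v_{0} + v_{1} = v_{5}  so sig = [2:1]
  {0,2}:  v_{0} + v_{2} = v_{4}  so sig = [2:1]
  {1,3}:  v_{1} + v_{3} = v_{2}  so sig = [2:1]
  {1,5}:  v_{1} + v_{5} = v_{6}  so sig = [2:1]
  {2,4}:  v_{2} + v_{4} = v_{3}  so sig = [2:1]
  {2,6}:  v_{2} + v_{6} = v_{1}  so sig = [2:1]
  {3,5}:  v_{3} + v_{5} = v_{4}  so sig = [2:1]
  {4,5}:  v_{4} + v_{5} = v_{0}  so sig = [2:1]
  {4,6}:  v_{4} + v_{6} = v_{5}  so sig = [2:1]
  {0,3}:  v_{0} + v_{3} = 2·v_{4}  so sig = [2:2]
  {0,6}:  v_{0} + v_{6} = 2·v_{5}  so sig = [2:2]

Hence PRS(X_Σ) =
    |P|=2: 14 collections, coeffs (), (), (), (1), (1), (1), (1), (1), (1), (1), (1), (1), (2), (2)


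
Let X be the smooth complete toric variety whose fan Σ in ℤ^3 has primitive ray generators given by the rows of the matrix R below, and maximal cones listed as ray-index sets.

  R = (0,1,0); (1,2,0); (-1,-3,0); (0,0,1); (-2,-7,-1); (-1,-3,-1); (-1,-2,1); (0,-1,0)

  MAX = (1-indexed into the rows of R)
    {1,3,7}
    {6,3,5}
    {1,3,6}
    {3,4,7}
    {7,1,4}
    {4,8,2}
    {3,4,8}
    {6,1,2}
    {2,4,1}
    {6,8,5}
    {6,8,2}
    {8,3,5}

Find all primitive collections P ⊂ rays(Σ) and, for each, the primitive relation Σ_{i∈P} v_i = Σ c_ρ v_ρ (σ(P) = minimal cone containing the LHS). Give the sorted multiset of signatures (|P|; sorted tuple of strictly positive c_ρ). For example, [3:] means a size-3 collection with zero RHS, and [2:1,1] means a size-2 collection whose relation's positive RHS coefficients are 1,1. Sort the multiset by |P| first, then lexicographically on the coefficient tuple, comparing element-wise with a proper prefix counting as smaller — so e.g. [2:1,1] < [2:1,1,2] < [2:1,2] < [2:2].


Δ(Σ) — 8 vertices, 12 min non-faces:

  • {1,8}:  v_{1} + v_{8} = 0  so sig = [2:]
  • {2,3}:  v_{2} + v_{3} = v_{8}  so sig = [2:1]
  • {2,7}:  v_{2} + v_{7} = v_{4}  so sig = [2:1]
  • {4,6}:  v_{4} + v_{6} = v_{3}  so sig = [2:1]
  • {1,5}:  v_{1} + v_{5} = v_{3} + v_{6}  so sig = [2:1,1]
  • {7,8}:  v_{7} + v_{8} = v_{3} + v_{4}  so sig = [2:1,1]
  • {2,5}:  v_{2} + v_{5} = v_{6} + 2·v_{8}  so sig = [2:1,2]
  • {4,5}:  v_{4} + v_{5} = 2·v_{3} + v_{8}  so sig = [2:1,2]
  • {6,7}:  v_{6} + v_{7} = v_{1} + 2·v_{3}  so sig = [2:1,2]
  • {5,7}:  v_{5} + v_{7} = 3·v_{3}  so sig = [2:3]
  • {1,3,4}:  v_{1} + v_{3} + v_{4} = v_{7}  so sig = [3:1]
  • {3,6,8}:  v_{3} + v_{6} + v_{8} = v_{5}  so sig = [3:1]

Sorted signature multiset PRS(X):
    |P|=2: 10 collections, coeffs (), (1), (1), (1), (1,1), (1,1), (1,2), (1,2), (1,2), (3)
    |P|=3: 2 collections, coeffs (1), (1)


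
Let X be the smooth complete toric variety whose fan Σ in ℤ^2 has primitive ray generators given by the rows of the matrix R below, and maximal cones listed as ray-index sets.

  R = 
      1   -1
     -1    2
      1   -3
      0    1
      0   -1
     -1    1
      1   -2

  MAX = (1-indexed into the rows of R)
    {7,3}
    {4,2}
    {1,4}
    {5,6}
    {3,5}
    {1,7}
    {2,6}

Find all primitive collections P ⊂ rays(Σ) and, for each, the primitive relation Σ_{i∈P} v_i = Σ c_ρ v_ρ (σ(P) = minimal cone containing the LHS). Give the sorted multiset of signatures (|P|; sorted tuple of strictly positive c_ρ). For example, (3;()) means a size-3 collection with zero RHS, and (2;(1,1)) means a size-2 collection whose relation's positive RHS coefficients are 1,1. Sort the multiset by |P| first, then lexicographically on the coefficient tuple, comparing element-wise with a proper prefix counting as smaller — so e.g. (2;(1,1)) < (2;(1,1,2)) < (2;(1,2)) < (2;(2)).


Primitive collections (14):

  • {1,6}:  v_{1} + v_{6} = 0 — sig = (2;())
  • {2,7}:  v_{2} + v_{7} = 0 — sig = (2;())
  • {4,5}:  v_{4} + v_{5} = 0 — sig = (2;())
  • {1,2}:  v_{1} + v_{2} = v_{4} — sig = (2;(1))
  • {1,5}:  v_{1} + v_{5} = v_{7} — sig = (2;(1))
  • {2,3}:  v_{2} + v_{3} = v_{5} — sig = (2;(1))
  • {2,5}:  v_{2} + v_{5} = v_{6} — sig = (2;(1))
  • {3,4}:  v_{3} + v_{4} = v_{7} — sig = (2;(1))
  • {4,6}:  v_{4} + v_{6} = v_{2} — sig = (2;(1))
  • {4,7}:  v_{4} + v_{7} = v_{1} — sig = (2;(1))
  • {5,7}:  v_{5} + v_{7} = v_{3} — sig = (2;(1))
  • {6,7}:  v_{6} + v_{7} = v_{5} — sig = (2;(1))
  • {1,3}:  v_{1} + v_{3} = 2·v_{7} — sig = (2;(2))
  • {3,6}:  v_{3} + v_{6} = 2·v_{5} — sig = (2;(2))

Signatures (|P|; sorted positive RHS coefficients), sorted:
    (2;())
    (2;())
    (2;())
    (2;(1))
    (2;(1))
    (2;(1))
    (2;(1))
    (2;(1))
    (2;(1))
    (2;(1))
    (2;(1))
    (2;(1))
    (2;(2))
    (2;(2))


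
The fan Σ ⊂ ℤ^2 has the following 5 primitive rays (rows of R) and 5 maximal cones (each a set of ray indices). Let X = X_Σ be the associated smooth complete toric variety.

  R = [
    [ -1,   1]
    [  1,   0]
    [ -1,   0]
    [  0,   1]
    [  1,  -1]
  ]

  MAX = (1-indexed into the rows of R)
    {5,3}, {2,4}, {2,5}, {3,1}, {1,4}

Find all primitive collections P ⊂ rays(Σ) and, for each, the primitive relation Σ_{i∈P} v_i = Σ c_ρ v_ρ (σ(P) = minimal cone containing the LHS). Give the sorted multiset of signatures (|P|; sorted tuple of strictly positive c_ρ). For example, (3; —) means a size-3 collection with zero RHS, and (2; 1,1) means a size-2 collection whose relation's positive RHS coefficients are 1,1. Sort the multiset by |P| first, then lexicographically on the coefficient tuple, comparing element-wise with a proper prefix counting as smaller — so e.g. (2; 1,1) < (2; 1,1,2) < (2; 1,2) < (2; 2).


Δ(Σ) — 5 vertices, 5 min non-faces:

  {1,5}:  v_{1} + v_{5} = 0  ⇒ sig = (2; —)
  {2,3}:  v_{2} + v_{3} = 0  ⇒ sig = (2; —)
  {1,2}:  v_{1} + v_{2} = v_{4}  ⇒ sig = (2; 1)
  {3,4}:  v_{3} + v_{4} = v_{1}  ⇒ sig = (2; 1)
  {4,5}:  v_{4} + v_{5} = v_{2}  ⇒ sig = (2; 1)

Signatures (|P|; sorted positive RHS coefficients), sorted:
{ (2; —) ×2,  (2; 1) ×3 }


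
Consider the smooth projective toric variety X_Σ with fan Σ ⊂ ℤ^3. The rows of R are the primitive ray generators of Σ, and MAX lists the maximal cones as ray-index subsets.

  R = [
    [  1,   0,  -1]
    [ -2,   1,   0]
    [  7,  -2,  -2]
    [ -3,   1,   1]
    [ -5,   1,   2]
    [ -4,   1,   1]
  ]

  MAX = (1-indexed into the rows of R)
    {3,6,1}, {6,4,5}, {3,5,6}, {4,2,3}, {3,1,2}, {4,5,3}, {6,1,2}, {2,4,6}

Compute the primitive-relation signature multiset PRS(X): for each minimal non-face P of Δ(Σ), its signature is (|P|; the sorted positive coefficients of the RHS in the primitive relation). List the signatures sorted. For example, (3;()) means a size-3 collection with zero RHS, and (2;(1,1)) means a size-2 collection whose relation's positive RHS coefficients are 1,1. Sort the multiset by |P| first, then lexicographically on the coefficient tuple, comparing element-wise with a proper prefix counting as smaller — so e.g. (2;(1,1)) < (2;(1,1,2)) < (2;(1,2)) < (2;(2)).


Minimal non-faces — 5 found among 6 rays, 8 max cones:

  {1,4}:  v_{1} + v_{4} = v_{2} ; sig = (2;(1))
  {1,5}:  v_{1} + v_{5} = v_{6} ; sig = (2;(1))
  {2,5}:  v_{2} + v_{5} = v_{4} + v_{6} ; sig = (2;(1,1))
  {3,4,6}:  v_{3} + v_{4} + v_{6} = 0 ; sig = (3;())
  {2,3,6}:  v_{2} + v_{3} + v_{6} = v_{1} ; sig = (3;(1))

Signatures (|P|; sorted positive RHS coefficients), sorted:
    |P|=2: 3 collections, coeffs (1), (1), (1,1)
    |P|=3: 2 collections, coeffs (), (1)


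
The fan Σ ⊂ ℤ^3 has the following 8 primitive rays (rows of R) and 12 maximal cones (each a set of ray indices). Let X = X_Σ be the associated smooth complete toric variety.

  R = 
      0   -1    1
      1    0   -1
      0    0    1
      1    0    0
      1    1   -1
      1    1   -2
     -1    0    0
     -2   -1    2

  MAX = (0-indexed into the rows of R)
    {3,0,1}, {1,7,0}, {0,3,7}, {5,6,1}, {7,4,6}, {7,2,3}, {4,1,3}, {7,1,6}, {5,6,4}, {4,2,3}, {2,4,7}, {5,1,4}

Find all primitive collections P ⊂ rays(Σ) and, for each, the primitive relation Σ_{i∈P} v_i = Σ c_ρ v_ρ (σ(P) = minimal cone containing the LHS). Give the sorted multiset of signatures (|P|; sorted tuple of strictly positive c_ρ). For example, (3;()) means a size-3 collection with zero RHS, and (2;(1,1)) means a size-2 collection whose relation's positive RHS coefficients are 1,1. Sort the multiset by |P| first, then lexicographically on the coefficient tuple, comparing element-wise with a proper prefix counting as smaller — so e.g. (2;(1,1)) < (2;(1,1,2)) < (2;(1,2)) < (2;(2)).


14 collections generate NE(X_Σ); each relation:

  P={3,6}:  v_{3} + v_{6} = 0  ⟹  sig = (2;())
  P={0,4}:  v_{0} + v_{4} = v_{3}  ⟹  sig = (2;(1))
  P={0,5}:  v_{0} + v_{5} = v_{1}  ⟹  sig = (2;(1))
  P={1,2}:  v_{1} + v_{2} = v_{3}  ⟹  sig = (2;(1))
  P={2,5}:  v_{2} + v_{5} = v_{4}  ⟹  sig = (2;(1))
  P={5,7}:  v_{5} + v_{7} = v_{6}  ⟹  sig = (2;(1))
  P={0,6}:  v_{0} + v_{6} = v_{1} + v_{7}  ⟹  sig = (2;(1,1))
  P={2,6}:  v_{2} + v_{6} = v_{4} + v_{7}  ⟹  sig = (2;(1,1))
  P={3,5}:  v_{3} + v_{5} = v_{1} + v_{4}  ⟹  sig = (2;(1,1))
  P={0,2}:  v_{0} + v_{2} = 2·v_{3} + v_{7}  ⟹  sig = (2;(1,2))
  P={1,4,7}:  v_{1} + v_{4} + v_{7} = 0  ⟹  sig = (3;())
  P={1,3,7}:  v_{1} + v_{3} + v_{7} = v_{0}  ⟹  sig = (3;(1))
  P={1,4,6}:  v_{1} + v_{4} + v_{6} = v_{5}  ⟹  sig = (3;(1))
  P={3,4,7}:  v_{3} + v_{4} + v_{7} = v_{2}  ⟹  sig = (3;(1))

so the primitive-relation signature multiset is
[(2;()), (2;(1)), (2;(1)), (2;(1)), (2;(1)), (2;(1)), (2;(1,1)), (2;(1,1)), (2;(1,1)), (2;(1,2)), (3;()), (3;(1)), (3;(1)), (3;(1))]


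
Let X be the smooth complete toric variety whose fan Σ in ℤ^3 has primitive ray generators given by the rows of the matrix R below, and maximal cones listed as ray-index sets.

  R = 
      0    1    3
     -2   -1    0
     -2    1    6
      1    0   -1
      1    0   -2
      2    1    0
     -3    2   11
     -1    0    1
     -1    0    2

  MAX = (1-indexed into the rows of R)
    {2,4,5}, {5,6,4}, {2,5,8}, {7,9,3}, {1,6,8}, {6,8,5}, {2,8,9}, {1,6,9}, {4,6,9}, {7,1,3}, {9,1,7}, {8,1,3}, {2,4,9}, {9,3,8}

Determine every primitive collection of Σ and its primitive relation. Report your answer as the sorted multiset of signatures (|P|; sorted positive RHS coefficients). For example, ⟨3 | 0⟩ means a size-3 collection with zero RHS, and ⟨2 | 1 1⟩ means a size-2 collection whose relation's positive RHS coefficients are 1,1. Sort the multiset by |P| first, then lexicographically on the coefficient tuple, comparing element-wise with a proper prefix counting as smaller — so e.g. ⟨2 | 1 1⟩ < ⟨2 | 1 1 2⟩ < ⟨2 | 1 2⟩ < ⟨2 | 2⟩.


Minimal non-faces — 18 found among 9 rays, 14 max cones:

  P = {2,6}:  v_{2} + v_{6} = 0  →  sig = ⟨2 | 0⟩
  P = {4,8}:  v_{4} + v_{8} = 0  →  sig = ⟨2 | 0⟩
  P = {5,9}:  v_{5} + v_{9} = 0  →  sig = ⟨2 | 0⟩
  P = {1,2}:  v_{1} + v_{2} = v_{8} + v_{9}  →  sig = ⟨2 | 1 1⟩
  P = {1,4}:  v_{1} + v_{4} = v_{6} + v_{9}  →  sig = ⟨2 | 1 1⟩
  P = {1,5}:  v_{1} + v_{5} = v_{6} + v_{8}  →  sig = ⟨2 | 1 1⟩
  P = {3,4}:  v_{3} + v_{4} = v_{1} + v_{9}  →  sig = ⟨2 | 1 1⟩
  P = {3,5}:  v_{3} + v_{5} = v_{1} + v_{8}  →  sig = ⟨2 | 1 1⟩
  P = {5,7}:  v_{5} + v_{7} = v_{1} + v_{3}  →  sig = ⟨2 | 1 1⟩
  P = {2,7}:  v_{2} + v_{7} = v_{3} + v_{8} + 2·v_{9}  →  sig = ⟨2 | 1 1 2⟩
  P = {6,7}:  v_{6} + v_{7} = 3·v_{1} + v_{9}  →  sig = ⟨2 | 1 3⟩
  P = {3,6}:  v_{3} + v_{6} = 2·v_{1}  →  sig = ⟨2 | 2⟩
  P = {7,8}:  v_{7} + v_{8} = 2·v_{3}  →  sig = ⟨2 | 2⟩
  P = {2,3}:  v_{2} + v_{3} = 2·v_{8} + 2·v_{9}  →  sig = ⟨2 | 2 2⟩
  P = {4,7}:  v_{4} + v_{7} = 2·v_{1} + 2·v_{9}  →  sig = ⟨2 | 2 2⟩
  P = {1,3,9}:  v_{1} + v_{3} + v_{9} = v_{7}  →  sig = ⟨3 | 1⟩
  P = {1,8,9}:  v_{1} + v_{8} + v_{9} = v_{3}  →  sig = ⟨3 | 1⟩
  P = {6,8,9}:  v_{6} + v_{8} + v_{9} = v_{1}  →  sig = ⟨3 | 1⟩

Signatures (|P|; sorted positive RHS coefficients), sorted:
{ ⟨2 | 0⟩ ×3,  ⟨2 | 1 1⟩ ×6,  ⟨2 | 1 1 2⟩,  ⟨2 | 1 3⟩,  ⟨2 | 2⟩ ×2,  ⟨2 | 2 2⟩ ×2,  ⟨3 | 1⟩ ×3 }


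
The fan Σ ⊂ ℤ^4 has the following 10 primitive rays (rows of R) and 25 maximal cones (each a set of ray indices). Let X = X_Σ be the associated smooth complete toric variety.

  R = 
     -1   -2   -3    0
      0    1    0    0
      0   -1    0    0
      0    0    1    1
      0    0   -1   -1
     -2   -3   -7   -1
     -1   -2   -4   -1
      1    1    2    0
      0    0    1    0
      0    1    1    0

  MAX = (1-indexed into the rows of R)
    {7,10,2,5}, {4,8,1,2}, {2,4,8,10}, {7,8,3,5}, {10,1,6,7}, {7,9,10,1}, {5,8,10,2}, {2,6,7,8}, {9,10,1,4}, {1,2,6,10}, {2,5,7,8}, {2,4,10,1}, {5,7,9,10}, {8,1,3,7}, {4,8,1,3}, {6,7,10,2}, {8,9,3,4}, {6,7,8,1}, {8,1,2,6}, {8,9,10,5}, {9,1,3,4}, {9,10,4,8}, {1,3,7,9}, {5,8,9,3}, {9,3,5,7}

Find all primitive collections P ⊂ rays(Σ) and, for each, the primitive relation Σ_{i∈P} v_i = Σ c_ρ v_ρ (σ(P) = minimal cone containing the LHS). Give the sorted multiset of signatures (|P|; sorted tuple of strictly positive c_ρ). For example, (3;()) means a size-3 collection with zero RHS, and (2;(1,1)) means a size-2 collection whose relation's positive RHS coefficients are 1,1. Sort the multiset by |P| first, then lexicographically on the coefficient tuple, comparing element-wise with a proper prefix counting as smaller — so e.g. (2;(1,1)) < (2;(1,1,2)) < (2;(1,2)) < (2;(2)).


Δ(Σ) — 10 vertices, 16 min non-faces:

  {2,3}:  v_{2} + v_{3} = 0  ⟹  sig = (2;())
  {4,5}:  v_{4} + v_{5} = 0  ⟹  sig = (2;())
  {1,5}:  v_{1} + v_{5} = v_{7}  ⟹  sig = (2;(1))
  {2,9}:  v_{2} + v_{9} = v_{10}  ⟹  sig = (2;(1))
  {3,10}:  v_{3} + v_{10} = v_{9}  ⟹  sig = (2;(1))
  {4,7}:  v_{4} + v_{7} = v_{1}  ⟹  sig = (2;(1))
  {3,6}:  v_{3} + v_{6} = v_{1} + v_{7}  ⟹  sig = (2;(1,1))
  {6,9}:  v_{6} + v_{9} = v_{1} + v_{7} + v_{10}  ⟹  sig = (2;(1,1,1))
  {4,6}:  v_{4} + v_{6} = 2·v_{1} + v_{2}  ⟹  sig = (2;(1,2))
  {5,6}:  v_{5} + v_{6} = v_{2} + 2·v_{7}  ⟹  sig = (2;(1,2))
  {1,8,10}:  v_{1} + v_{8} + v_{10} = 0  ⟹  sig = (3;())
  {1,2,7}:  v_{1} + v_{2} + v_{7} = v_{6}  ⟹  sig = (3;(1))
  {1,8,9}:  v_{1} + v_{8} + v_{9} = v_{3}  ⟹  sig = (3;(1))
  {7,8,10}:  v_{7} + v_{8} + v_{10} = v_{5}  ⟹  sig = (3;(1))
  {6,8,10}:  v_{6} + v_{8} + v_{10} = v_{2} + v_{7}  ⟹  sig = (3;(1,1))
  {7,8,9}:  v_{7} + v_{8} + v_{9} = v_{3} + v_{5}  ⟹  sig = (3;(1,1))

Sorted signature multiset PRS(X):
{ (2;()) ×2,  (2;(1)) ×4,  (2;(1,1)),  (2;(1,1,1)),  (2;(1,2)) ×2,  (3;()),  (3;(1)) ×3,  (3;(1,1)) ×2 }


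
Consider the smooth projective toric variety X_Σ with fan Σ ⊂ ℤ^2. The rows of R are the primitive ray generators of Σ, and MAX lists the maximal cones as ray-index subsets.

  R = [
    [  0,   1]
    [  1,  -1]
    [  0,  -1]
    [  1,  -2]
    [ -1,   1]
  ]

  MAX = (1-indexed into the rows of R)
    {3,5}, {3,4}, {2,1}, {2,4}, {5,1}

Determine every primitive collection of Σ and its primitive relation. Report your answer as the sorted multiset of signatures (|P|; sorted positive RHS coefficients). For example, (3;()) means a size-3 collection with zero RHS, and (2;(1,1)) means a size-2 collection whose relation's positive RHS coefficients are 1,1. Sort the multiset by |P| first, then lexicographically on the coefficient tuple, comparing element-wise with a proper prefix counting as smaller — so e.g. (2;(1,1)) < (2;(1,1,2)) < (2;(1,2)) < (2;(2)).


5 collections generate NE(X_Σ); each relation:

  P={1,3}:  v_{1} + v_{3} = 0  →  sig = (2;())
  P={2,5}:  v_{2} + v_{5} = 0  →  sig = (2;())
  P={1,4}:  v_{1} + v_{4} = v_{2}  →  sig = (2;(1))
  P={2,3}:  v_{2} + v_{3} = v_{4}  →  sig = (2;(1))
  P={4,5}:  v_{4} + v_{5} = v_{3}  →  sig = (2;(1))

Hence PRS(X_Σ) =
[(2;()), (2;()), (2;(1)), (2;(1)), (2;(1))]


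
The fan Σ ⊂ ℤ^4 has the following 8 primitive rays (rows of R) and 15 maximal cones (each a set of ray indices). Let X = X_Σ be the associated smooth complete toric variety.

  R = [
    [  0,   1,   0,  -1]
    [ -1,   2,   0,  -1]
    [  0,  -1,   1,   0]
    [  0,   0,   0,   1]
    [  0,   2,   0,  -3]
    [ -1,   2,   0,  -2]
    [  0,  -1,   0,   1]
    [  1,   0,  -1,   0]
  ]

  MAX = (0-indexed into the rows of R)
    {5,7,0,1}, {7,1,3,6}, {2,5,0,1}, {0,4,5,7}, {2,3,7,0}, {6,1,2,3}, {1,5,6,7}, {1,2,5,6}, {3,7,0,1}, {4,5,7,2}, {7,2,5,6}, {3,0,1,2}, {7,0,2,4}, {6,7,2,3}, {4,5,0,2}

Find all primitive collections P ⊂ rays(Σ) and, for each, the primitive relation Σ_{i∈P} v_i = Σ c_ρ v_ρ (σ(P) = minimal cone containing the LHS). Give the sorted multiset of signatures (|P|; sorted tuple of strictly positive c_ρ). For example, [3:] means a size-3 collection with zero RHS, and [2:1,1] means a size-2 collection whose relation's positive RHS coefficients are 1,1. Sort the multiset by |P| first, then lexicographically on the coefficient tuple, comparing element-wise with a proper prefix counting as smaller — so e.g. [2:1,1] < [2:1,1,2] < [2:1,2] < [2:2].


7 collections generate NE(X_Σ); each relation:

  P = {0,6}:  v_{0} + v_{6} = 0  ⇒ sig = [2:]
  P = {3,5}:  v_{3} + v_{5} = v_{1}  ⇒ sig = [2:1]
  P = {4,6}:  v_{4} + v_{6} = v_{2} + v_{5} + v_{7}  ⇒ sig = [2:1,1,1]
  P = {1,4}:  v_{1} + v_{4} = 2·v_{0} + v_{5}  ⇒ sig = [2:1,2]
  P = {3,4}:  v_{3} + v_{4} = 2·v_{0}  ⇒ sig = [2:2]
  P = {1,2,7}:  v_{1} + v_{2} + v_{7} = v_{0}  ⇒ sig = [3:1]
  P = {0,2,5,7}:  v_{0} + v_{2} + v_{5} + v_{7} = v_{4}  ⇒ sig = [4:1]

so the primitive-relation signature multiset is
{ [2:],  [2:1],  [2:1,1,1],  [2:1,2],  [2:2],  [3:1],  [4:1] }


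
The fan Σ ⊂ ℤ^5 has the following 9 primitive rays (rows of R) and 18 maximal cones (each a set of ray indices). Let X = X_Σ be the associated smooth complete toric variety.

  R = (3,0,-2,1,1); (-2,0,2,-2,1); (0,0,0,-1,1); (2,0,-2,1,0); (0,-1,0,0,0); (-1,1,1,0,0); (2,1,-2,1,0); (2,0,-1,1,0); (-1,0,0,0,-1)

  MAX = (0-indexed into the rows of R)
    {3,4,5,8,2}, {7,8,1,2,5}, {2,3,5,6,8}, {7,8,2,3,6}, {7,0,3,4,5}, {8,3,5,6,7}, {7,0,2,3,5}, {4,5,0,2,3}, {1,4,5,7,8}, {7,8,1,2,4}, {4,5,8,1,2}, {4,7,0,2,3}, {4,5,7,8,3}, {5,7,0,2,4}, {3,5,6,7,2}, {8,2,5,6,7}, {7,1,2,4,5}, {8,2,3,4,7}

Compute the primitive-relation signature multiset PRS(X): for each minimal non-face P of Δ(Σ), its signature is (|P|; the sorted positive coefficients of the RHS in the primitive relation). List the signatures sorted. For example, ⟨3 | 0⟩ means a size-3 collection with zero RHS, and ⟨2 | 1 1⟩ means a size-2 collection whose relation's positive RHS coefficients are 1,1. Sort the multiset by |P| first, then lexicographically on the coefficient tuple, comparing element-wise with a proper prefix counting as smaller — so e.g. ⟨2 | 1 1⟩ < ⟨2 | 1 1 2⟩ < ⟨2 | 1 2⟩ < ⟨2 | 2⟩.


9 minimal non-faces of Δ(Σ) (on 9 rays):

  P={0,8}:  v_{0} + v_{8} = v_{3}  →  sig = ⟨2 | 1⟩
  P={1,3}:  v_{1} + v_{3} = v_{2}  →  sig = ⟨2 | 1⟩
  P={4,6}:  v_{4} + v_{6} = v_{3}  →  sig = ⟨2 | 1⟩
  P={0,1}:  v_{0} + v_{1} = 2·v_{2} + v_{4} + v_{5} + v_{7}  →  sig = ⟨2 | 1 1 1 2⟩
  P={0,6}:  v_{0} + v_{6} = v_{2} + 2·v_{3} + v_{5} + v_{7}  →  sig = ⟨2 | 1 1 1 2⟩
  P={1,6}:  v_{1} + v_{6} = 2·v_{2} + v_{5} + v_{7} + v_{8}  →  sig = ⟨2 | 1 1 1 2⟩
  P={2,4,5,7,8}:  v_{2} + v_{4} + v_{5} + v_{7} + v_{8} = 0  →  sig = ⟨5 | 0⟩
  P={2,3,4,5,7}:  v_{2} + v_{3} + v_{4} + v_{5} + v_{7} = v_{0}  →  sig = ⟨5 | 1⟩
  P={2,3,5,7,8}:  v_{2} + v_{3} + v_{5} + v_{7} + v_{8} = v_{6}  →  sig = ⟨5 | 1⟩

Sorted signature multiset PRS(X):
[⟨2 | 1⟩, ⟨2 | 1⟩, ⟨2 | 1⟩, ⟨2 | 1 1 1 2⟩, ⟨2 | 1 1 1 2⟩, ⟨2 | 1 1 1 2⟩, ⟨5 | 0⟩, ⟨5 | 1⟩, ⟨5 | 1⟩]


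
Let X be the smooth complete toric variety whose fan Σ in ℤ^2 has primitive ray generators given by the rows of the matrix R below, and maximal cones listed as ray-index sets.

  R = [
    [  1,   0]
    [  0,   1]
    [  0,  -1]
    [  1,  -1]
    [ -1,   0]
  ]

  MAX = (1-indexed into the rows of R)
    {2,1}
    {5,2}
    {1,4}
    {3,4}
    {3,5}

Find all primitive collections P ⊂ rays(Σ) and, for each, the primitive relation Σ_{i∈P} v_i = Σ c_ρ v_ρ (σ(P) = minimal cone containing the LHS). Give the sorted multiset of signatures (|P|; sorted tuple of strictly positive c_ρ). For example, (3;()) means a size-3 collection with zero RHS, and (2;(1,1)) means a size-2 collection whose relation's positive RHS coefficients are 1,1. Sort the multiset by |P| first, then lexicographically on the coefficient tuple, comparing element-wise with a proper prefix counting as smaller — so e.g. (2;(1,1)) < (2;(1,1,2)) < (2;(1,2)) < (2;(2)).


5 minimal non-faces of Δ(Σ) (on 5 rays):

  {1,5}:  v_{1} + v_{5} = 0  ⇒ sig = (2;())
  {2,3}:  v_{2} + v_{3} = 0  ⇒ sig = (2;())
  {1,3}:  v_{1} + v_{3} = v_{4}  ⇒ sig = (2;(1))
  {2,4}:  v_{2} + v_{4} = v_{1}  ⇒ sig = (2;(1))
  {4,5}:  v_{4} + v_{5} = v_{3}  ⇒ sig = (2;(1))

Signatures (|P|; sorted positive RHS coefficients), sorted:
{ (2;()) ×2,  (2;(1)) ×3 }


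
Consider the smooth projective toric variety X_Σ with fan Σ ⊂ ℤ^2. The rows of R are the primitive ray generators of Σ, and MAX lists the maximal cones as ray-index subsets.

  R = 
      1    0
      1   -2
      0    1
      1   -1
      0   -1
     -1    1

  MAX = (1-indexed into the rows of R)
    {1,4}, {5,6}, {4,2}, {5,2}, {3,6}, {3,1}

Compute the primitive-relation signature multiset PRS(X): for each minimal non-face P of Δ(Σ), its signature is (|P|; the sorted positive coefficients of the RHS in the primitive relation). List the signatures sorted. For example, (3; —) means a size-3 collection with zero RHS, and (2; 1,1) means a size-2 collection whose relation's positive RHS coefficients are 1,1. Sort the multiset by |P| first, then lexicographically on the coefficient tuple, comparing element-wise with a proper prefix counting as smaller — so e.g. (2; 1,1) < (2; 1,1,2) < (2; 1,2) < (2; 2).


9 minimal non-faces of Δ(Σ) (on 6 rays):

  P = {3,5}:  v_{3} + v_{5} = 0  ⇒ sig = (2; —)
  P = {4,6}:  v_{4} + v_{6} = 0  ⇒ sig = (2; —)
  P = {1,5}:  v_{1} + v_{5} = v_{4}  ⇒ sig = (2; 1)
  P = {1,6}:  v_{1} + v_{6} = v_{3}  ⇒ sig = (2; 1)
  P = {2,3}:  v_{2} + v_{3} = v_{4}  ⇒ sig = (2; 1)
  P = {2,6}:  v_{2} + v_{6} = v_{5}  ⇒ sig = (2; 1)
  P = {3,4}:  v_{3} + v_{4} = v_{1}  ⇒ sig = (2; 1)
  P = {4,5}:  v_{4} + v_{5} = v_{2}  ⇒ sig = (2; 1)
  P = {1,2}:  v_{1} + v_{2} = 2·v_{4}  ⇒ sig = (2; 2)

Hence PRS(X_Σ) =
    (2; —)
    (2; —)
    (2; 1)
    (2; 1)
    (2; 1)
    (2; 1)
    (2; 1)
    (2; 1)
    (2; 2)


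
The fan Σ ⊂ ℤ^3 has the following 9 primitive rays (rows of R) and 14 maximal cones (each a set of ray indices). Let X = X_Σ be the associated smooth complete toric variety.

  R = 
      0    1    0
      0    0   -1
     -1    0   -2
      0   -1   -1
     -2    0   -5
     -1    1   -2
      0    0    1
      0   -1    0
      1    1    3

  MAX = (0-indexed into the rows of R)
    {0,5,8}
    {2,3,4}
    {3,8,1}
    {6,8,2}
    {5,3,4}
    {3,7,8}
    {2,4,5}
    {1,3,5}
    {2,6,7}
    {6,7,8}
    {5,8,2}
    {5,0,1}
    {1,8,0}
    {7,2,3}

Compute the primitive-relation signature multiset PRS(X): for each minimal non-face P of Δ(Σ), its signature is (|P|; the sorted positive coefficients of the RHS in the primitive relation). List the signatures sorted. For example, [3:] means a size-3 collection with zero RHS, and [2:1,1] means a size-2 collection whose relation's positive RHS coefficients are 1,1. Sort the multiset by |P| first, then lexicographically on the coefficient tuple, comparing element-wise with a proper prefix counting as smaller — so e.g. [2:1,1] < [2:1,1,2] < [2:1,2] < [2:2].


The 20 primitive collections of Σ (r=9, n=3):

  P = {0,7}:  v_{0} + v_{7} = 0  ⇒ sig = [2:]
  P = {1,6}:  v_{1} + v_{6} = 0  ⇒ sig = [2:]
  P = {0,2}:  v_{0} + v_{2} = v_{5}  ⇒ sig = [2:1]
  P = {0,3}:  v_{0} + v_{3} = v_{1}  ⇒ sig = [2:1]
  P = {1,7}:  v_{1} + v_{7} = v_{3}  ⇒ sig = [2:1]
  P = {3,6}:  v_{3} + v_{6} = v_{7}  ⇒ sig = [2:1]
  P = {4,8}:  v_{4} + v_{8} = v_{5}  ⇒ sig = [2:1]
  P = {5,7}:  v_{5} + v_{7} = v_{2}  ⇒ sig = [2:1]
  P = {0,6}:  v_{0} + v_{6} = v_{2} + v_{8}  ⇒ sig = [2:1,1]
  P = {1,2}:  v_{1} + v_{2} = v_{3} + v_{5}  ⇒ sig = [2:1,1]
  P = {0,4}:  v_{0} + v_{4} = v_{3} + 2·v_{5}  ⇒ sig = [2:1,2]
  P = {4,7}:  v_{4} + v_{7} = 2·v_{2} + v_{3}  ⇒ sig = [2:1,2]
  P = {5,6}:  v_{5} + v_{6} = 2·v_{2} + v_{8}  ⇒ sig = [2:1,2]
  P = {4,6}:  v_{4} + v_{6} = 2·v_{2}  ⇒ sig = [2:2]
  P = {1,4}:  v_{1} + v_{4} = 2·v_{3} + 2·v_{5}  ⇒ sig = [2:2,2]
  P = {2,3,8}:  v_{2} + v_{3} + v_{8} = 0  ⇒ sig = [3:]
  P = {2,3,5}:  v_{2} + v_{3} + v_{5} = v_{4}  ⇒ sig = [3:1]
  P = {2,7,8}:  v_{2} + v_{7} + v_{8} = v_{6}  ⇒ sig = [3:1]
  P = {3,5,8}:  v_{3} + v_{5} + v_{8} = v_{0}  ⇒ sig = [3:1]
  P = {1,5,8}:  v_{1} + v_{5} + v_{8} = 2·v_{0}  ⇒ sig = [3:2]

Hence PRS(X_Σ) =
{ [2:] ×2,  [2:1] ×6,  [2:1,1] ×2,  [2:1,2] ×3,  [2:2],  [2:2,2],  [3:],  [3:1] ×3,  [3:2] }


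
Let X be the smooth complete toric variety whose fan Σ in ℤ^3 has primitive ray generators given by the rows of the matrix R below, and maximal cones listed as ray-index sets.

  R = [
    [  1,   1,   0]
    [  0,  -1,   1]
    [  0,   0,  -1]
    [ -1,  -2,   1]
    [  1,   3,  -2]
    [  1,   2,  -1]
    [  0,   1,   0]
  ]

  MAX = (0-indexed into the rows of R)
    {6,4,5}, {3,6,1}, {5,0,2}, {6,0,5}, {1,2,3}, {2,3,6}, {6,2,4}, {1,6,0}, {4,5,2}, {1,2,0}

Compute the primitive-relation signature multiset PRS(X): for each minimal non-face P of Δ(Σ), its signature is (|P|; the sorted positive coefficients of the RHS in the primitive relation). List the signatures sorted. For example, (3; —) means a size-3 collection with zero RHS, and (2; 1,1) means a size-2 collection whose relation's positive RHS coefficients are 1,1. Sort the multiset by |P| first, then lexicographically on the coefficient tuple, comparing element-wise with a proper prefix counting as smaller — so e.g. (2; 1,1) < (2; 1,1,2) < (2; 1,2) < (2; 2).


9 collections generate NE(X_Σ); each relation:

  P={3,5}:  v_{3} + v_{5} = 0 ; sig = (2; —)
  P={0,3}:  v_{0} + v_{3} = v_{1} ; sig = (2; 1)
  P={1,4}:  v_{1} + v_{4} = v_{5} ; sig = (2; 1)
  P={1,5}:  v_{1} + v_{5} = v_{0} ; sig = (2; 1)
  P={3,4}:  v_{3} + v_{4} = v_{2} + v_{6} ; sig = (2; 1,1)
  P={0,4}:  v_{0} + v_{4} = 2·v_{5} ; sig = (2; 2)
  P={1,2,6}:  v_{1} + v_{2} + v_{6} = 0 ; sig = (3; —)
  P={0,2,6}:  v_{0} + v_{2} + v_{6} = v_{5} ; sig = (3; 1)
  P={2,5,6}:  v_{2} + v_{5} + v_{6} = v_{4} ; sig = (3; 1)

so the primitive-relation signature multiset is
[(2; —), (2; 1), (2; 1), (2; 1), (2; 1,1), (2; 2), (3; —), (3; 1), (3; 1)]


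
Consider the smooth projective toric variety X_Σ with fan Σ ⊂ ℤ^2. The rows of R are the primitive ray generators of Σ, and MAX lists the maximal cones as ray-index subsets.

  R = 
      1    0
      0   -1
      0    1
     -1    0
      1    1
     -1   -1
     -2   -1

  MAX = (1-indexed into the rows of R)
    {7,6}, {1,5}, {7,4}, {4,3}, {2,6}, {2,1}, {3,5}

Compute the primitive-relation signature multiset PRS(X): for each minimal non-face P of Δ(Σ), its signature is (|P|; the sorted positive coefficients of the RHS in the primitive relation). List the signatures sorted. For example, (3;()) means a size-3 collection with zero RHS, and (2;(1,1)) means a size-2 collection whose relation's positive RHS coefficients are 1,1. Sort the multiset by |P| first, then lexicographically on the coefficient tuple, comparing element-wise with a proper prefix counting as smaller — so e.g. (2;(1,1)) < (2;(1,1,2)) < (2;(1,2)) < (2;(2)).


The 14 primitive collections of Σ (r=7, n=2):

  P={1,4}:  v_{1} + v_{4} = 0  →  sig = (2;())
  P={2,3}:  v_{2} + v_{3} = 0  →  sig = (2;())
  P={5,6}:  v_{5} + v_{6} = 0  →  sig = (2;())
  P={1,3}:  v_{1} + v_{3} = v_{5}  →  sig = (2;(1))
  P={1,6}:  v_{1} + v_{6} = v_{2}  →  sig = (2;(1))
  P={1,7}:  v_{1} + v_{7} = v_{6}  →  sig = (2;(1))
  P={2,4}:  v_{2} + v_{4} = v_{6}  →  sig = (2;(1))
  P={2,5}:  v_{2} + v_{5} = v_{1}  →  sig = (2;(1))
  P={3,6}:  v_{3} + v_{6} = v_{4}  →  sig = (2;(1))
  P={4,5}:  v_{4} + v_{5} = v_{3}  →  sig = (2;(1))
  P={4,6}:  v_{4} + v_{6} = v_{7}  →  sig = (2;(1))
  P={5,7}:  v_{5} + v_{7} = v_{4}  →  sig = (2;(1))
  P={2,7}:  v_{2} + v_{7} = 2·v_{6}  →  sig = (2;(2))
  P={3,7}:  v_{3} + v_{7} = 2·v_{4}  →  sig = (2;(2))

Hence PRS(X_Σ) =
    (2;())
    (2;())
    (2;())
    (2;(1))
    (2;(1))
    (2;(1))
    (2;(1))
    (2;(1))
    (2;(1))
    (2;(1))
    (2;(1))
    (2;(1))
    (2;(2))
    (2;(2))
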